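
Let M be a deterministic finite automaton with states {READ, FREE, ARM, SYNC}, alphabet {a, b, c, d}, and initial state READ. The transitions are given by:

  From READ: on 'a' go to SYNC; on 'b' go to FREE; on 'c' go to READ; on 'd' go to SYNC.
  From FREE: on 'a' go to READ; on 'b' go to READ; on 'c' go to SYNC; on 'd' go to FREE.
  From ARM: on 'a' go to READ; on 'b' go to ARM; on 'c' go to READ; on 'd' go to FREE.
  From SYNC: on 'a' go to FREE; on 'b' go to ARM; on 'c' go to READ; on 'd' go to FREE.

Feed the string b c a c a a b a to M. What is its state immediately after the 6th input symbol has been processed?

READ

start at READ
read 'b': READ → FREE
read 'c': FREE → SYNC
read 'a': SYNC → FREE
read 'c': FREE → SYNC
read 'a': SYNC → FREE
read 'a': FREE → READ
After 6 symbols: READ.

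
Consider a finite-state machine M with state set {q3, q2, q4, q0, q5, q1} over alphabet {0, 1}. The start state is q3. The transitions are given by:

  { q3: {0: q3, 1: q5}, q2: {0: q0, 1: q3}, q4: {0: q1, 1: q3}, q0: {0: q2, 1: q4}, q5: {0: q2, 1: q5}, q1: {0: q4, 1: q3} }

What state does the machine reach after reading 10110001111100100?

q4

Trace: q3 -1-> q5 -0-> q2 -1-> q3 -1-> q5 -0-> q2 -0-> q0 -0-> q2 -1-> q3 -1-> q5 -1-> q5 -1-> q5 -1-> q5 -0-> q2 -0-> q0 -1-> q4 -0-> q1 -0-> q4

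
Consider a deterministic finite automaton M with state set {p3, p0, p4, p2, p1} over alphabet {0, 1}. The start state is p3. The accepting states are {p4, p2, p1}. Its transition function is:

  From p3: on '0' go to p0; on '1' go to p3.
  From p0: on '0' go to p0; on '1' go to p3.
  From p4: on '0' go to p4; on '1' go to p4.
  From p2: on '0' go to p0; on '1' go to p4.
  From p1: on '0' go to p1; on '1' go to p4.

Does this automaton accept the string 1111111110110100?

start at p3
read '1': p3 → p3
read '1': p3 → p3
read '1': p3 → p3
read '1': p3 → p3
read '1': p3 → p3
read '1': p3 → p3
read '1': p3 → p3
read '1': p3 → p3
read '1': p3 → p3
read '0': p3 → p0
read '1': p0 → p3
read '1': p3 → p3
read '0': p3 → p0
read '1': p0 → p3
read '0': p3 → p0
read '0': p0 → p0
End state p0 is not accepting.

No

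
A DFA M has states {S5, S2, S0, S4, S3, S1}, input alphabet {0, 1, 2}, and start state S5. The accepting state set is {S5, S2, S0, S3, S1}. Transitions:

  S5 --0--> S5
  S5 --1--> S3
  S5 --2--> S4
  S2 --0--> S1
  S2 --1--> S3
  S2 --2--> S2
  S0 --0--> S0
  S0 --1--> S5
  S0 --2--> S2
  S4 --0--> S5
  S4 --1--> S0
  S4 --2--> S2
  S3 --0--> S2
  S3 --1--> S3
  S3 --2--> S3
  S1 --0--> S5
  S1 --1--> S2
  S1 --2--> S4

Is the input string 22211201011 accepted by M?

S5 → S4 → S2 → S2 → S3 → S3 → S3 → S2 → S3 → S2 → S3 → S3
End state S3 is accepting.

Yes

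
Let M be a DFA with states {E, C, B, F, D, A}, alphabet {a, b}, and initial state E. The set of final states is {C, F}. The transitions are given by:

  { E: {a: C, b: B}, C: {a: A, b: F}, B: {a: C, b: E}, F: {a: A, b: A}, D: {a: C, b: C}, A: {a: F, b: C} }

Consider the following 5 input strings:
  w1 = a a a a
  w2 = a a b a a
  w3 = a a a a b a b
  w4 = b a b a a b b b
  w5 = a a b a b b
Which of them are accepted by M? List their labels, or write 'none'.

w1:
  start at E
  read 'a': E → C
  read 'a': C → A
  read 'a': A → F
  read 'a': F → A
  end A, rejected
w2:
  start at E
  read 'a': E → C
  read 'a': C → A
  read 'b': A → C
  read 'a': C → A
  read 'a': A → F
  end F, accepted
w3:
  start at E
  read 'a': E → C
  read 'a': C → A
  read 'a': A → F
  read 'a': F → A
  read 'b': A → C
  read 'a': C → A
  read 'b': A → C
  end C, accepted
w4:
  start at E
  read 'b': E → B
  read 'a': B → C
  read 'b': C → F
  read 'a': F → A
  read 'a': A → F
  read 'b': F → A
  read 'b': A → C
  read 'b': C → F
  end F, accepted
w5:
  start at E
  read 'a': E → C
  read 'a': C → A
  read 'b': A → C
  read 'a': C → A
  read 'b': A → C
  read 'b': C → F
  end F, accepted

w2, w3, w4, w5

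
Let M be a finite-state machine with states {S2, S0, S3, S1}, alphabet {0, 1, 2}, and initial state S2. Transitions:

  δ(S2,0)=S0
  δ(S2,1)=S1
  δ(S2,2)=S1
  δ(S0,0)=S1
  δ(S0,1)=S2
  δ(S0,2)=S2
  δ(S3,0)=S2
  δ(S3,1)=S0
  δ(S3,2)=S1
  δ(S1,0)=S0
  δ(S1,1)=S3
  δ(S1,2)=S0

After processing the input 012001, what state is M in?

S2 → S0 → S2 → S1 → S0 → S1 → S3

S3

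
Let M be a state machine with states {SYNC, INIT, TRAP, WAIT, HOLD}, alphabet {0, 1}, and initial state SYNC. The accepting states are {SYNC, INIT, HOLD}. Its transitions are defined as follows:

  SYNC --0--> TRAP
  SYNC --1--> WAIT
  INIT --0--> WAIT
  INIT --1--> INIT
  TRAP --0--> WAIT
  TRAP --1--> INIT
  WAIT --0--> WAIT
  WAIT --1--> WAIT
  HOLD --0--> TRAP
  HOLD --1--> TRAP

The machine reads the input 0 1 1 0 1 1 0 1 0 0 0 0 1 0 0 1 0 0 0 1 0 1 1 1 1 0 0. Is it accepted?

SYNC → TRAP → INIT → INIT → WAIT → WAIT → WAIT → WAIT → WAIT → WAIT → WAIT → WAIT → WAIT → WAIT → WAIT → WAIT → WAIT → WAIT → WAIT → WAIT → WAIT → WAIT → WAIT → WAIT → WAIT → WAIT → WAIT → WAIT
End state WAIT is not accepting.

No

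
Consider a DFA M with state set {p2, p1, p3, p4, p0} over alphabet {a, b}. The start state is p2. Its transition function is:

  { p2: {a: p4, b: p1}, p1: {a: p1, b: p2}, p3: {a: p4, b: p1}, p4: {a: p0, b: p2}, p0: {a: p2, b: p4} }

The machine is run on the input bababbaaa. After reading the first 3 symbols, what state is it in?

p2

p2 → p1 → p1 → p2
After 3 symbols: p2.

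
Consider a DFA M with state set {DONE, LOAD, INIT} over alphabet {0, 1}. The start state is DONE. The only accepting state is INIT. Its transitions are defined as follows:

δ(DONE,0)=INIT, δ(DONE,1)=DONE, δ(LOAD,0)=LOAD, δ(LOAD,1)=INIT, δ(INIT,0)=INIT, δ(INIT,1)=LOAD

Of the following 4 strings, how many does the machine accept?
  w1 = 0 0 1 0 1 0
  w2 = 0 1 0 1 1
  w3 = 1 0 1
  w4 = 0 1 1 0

2

w1: DONE → INIT → INIT → LOAD → LOAD → INIT → INIT  → end INIT, accepted
w2: DONE → INIT → LOAD → LOAD → INIT → LOAD  → end LOAD, rejected
w3: DONE → DONE → INIT → LOAD  → end LOAD, rejected
w4: DONE → INIT → LOAD → INIT → INIT  → end INIT, accepted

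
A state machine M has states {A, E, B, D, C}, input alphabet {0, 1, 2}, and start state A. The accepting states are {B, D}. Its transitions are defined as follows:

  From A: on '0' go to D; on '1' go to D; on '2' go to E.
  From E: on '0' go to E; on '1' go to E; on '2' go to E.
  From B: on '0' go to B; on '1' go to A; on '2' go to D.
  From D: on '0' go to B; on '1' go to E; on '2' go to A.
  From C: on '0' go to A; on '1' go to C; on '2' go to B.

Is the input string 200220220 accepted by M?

start at A
read '2': A → E
read '0': E → E
read '0': E → E
read '2': E → E
read '2': E → E
read '0': E → E
read '2': E → E
read '2': E → E
read '0': E → E
End state E is not accepting.

No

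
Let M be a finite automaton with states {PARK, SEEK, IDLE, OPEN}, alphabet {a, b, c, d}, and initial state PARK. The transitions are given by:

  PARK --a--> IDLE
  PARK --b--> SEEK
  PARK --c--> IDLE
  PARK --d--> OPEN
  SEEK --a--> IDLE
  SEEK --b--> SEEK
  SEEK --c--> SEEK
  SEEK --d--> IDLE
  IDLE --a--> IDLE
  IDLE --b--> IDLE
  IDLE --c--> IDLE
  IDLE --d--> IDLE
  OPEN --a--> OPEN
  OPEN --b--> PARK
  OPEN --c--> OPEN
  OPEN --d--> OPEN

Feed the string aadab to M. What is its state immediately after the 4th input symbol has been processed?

Trace: PARK -a-> IDLE -a-> IDLE -d-> IDLE -a-> IDLE
After 4 symbols: IDLE.

IDLE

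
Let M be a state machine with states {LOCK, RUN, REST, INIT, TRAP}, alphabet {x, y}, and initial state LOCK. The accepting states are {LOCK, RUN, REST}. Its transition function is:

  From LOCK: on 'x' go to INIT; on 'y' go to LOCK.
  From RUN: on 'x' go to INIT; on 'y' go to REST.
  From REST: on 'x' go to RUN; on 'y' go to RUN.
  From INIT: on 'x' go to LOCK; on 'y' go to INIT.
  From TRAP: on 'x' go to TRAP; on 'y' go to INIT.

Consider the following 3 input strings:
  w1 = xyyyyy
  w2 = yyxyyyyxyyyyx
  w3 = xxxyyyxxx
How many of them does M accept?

1

w1:
  start at LOCK
  read 'x': LOCK → INIT
  read 'y': INIT → INIT
  read 'y': INIT → INIT
  read 'y': INIT → INIT
  read 'y': INIT → INIT
  read 'y': INIT → INIT
  end INIT, rejected
w2:
  start at LOCK
  read 'y': LOCK → LOCK
  read 'y': LOCK → LOCK
  read 'x': LOCK → INIT
  read 'y': INIT → INIT
  read 'y': INIT → INIT
  read 'y': INIT → INIT
  read 'y': INIT → INIT
  read 'x': INIT → LOCK
  read 'y': LOCK → LOCK
  read 'y': LOCK → LOCK
  read 'y': LOCK → LOCK
  read 'y': LOCK → LOCK
  read 'x': LOCK → INIT
  end INIT, rejected
w3:
  start at LOCK
  read 'x': LOCK → INIT
  read 'x': INIT → LOCK
  read 'x': LOCK → INIT
  read 'y': INIT → INIT
  read 'y': INIT → INIT
  read 'y': INIT → INIT
  read 'x': INIT → LOCK
  read 'x': LOCK → INIT
  read 'x': INIT → LOCK
  end LOCK, accepted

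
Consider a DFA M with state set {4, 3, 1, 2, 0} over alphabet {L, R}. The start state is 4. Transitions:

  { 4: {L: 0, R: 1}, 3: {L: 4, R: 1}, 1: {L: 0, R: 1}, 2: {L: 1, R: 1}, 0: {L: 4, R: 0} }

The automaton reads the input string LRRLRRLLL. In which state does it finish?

0

4 → 0 → 0 → 0 → 4 → 1 → 1 → 0 → 4 → 0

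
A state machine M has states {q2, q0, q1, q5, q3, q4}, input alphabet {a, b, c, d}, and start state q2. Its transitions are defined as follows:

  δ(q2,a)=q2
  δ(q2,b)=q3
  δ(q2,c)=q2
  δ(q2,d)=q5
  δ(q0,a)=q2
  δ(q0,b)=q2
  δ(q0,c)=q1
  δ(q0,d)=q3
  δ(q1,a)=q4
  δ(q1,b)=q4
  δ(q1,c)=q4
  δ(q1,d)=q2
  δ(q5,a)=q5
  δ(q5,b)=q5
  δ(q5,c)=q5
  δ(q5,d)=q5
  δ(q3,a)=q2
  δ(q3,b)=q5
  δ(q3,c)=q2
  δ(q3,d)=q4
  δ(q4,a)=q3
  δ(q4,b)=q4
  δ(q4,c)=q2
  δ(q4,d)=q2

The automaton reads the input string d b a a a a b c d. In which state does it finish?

q5

q2 → q5 → q5 → q5 → q5 → q5 → q5 → q5 → q5 → q5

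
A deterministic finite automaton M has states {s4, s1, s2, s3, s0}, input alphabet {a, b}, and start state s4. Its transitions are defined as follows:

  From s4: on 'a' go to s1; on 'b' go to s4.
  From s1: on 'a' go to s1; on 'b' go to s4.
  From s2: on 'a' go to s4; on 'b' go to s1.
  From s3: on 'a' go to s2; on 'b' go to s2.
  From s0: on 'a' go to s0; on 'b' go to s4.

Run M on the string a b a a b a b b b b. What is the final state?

Trace: s4 -a-> s1 -b-> s4 -a-> s1 -a-> s1 -b-> s4 -a-> s1 -b-> s4 -b-> s4 -b-> s4 -b-> s4

s4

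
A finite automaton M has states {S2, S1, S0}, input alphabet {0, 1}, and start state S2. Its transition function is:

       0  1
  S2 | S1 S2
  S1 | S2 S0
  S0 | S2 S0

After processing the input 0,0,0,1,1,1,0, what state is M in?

S2

Trace: S2 -0-> S1 -0-> S2 -0-> S1 -1-> S0 -1-> S0 -1-> S0 -0-> S2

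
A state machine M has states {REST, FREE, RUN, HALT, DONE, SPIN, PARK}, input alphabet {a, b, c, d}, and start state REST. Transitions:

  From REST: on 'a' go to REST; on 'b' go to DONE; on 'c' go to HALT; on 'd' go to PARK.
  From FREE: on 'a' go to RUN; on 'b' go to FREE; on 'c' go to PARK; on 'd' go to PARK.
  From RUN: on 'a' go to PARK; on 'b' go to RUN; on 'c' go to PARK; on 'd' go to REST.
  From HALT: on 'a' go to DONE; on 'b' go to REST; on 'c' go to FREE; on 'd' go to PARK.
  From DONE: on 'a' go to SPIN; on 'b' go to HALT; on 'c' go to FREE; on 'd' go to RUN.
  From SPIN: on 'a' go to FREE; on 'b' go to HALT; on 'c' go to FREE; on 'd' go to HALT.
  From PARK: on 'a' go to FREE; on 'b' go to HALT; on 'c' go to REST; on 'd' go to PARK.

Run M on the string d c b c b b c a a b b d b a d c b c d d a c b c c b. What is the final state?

HALT

REST → PARK → REST → DONE → FREE → FREE → FREE → PARK → FREE → RUN → RUN → RUN → REST → DONE → SPIN → HALT → FREE → FREE → PARK → PARK → PARK → FREE → PARK → HALT → FREE → PARK → HALT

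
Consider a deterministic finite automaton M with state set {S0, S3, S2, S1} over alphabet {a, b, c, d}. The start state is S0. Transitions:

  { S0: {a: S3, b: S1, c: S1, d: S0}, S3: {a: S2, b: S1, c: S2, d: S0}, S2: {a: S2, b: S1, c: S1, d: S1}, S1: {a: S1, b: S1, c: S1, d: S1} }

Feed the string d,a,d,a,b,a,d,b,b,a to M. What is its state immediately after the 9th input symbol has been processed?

start at S0
read 'd': S0 → S0
read 'a': S0 → S3
read 'd': S3 → S0
read 'a': S0 → S3
read 'b': S3 → S1
read 'a': S1 → S1
read 'd': S1 → S1
read 'b': S1 → S1
read 'b': S1 → S1
After 9 symbols: S1.

S1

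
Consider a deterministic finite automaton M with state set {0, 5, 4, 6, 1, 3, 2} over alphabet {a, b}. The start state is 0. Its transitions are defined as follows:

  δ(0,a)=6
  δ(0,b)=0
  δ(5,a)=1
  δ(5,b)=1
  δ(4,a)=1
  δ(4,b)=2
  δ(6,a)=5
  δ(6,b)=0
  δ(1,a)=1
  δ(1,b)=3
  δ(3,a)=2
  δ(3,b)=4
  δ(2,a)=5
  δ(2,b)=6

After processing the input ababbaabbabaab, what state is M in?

start at 0
read 'a': 0 → 6
read 'b': 6 → 0
read 'a': 0 → 6
read 'b': 6 → 0
read 'b': 0 → 0
read 'a': 0 → 6
read 'a': 6 → 5
read 'b': 5 → 1
read 'b': 1 → 3
read 'a': 3 → 2
read 'b': 2 → 6
read 'a': 6 → 5
read 'a': 5 → 1
read 'b': 1 → 3

3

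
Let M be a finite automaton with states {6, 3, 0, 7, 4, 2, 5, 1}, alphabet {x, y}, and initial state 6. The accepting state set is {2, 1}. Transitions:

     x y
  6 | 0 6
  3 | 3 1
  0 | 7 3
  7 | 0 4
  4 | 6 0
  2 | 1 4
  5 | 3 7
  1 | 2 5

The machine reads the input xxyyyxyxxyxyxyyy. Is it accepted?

6 → 0 → 7 → 4 → 0 → 3 → 3 → 1 → 2 → 1 → 5 → 3 → 1 → 2 → 4 → 0 → 3
End state 3 is not accepting.

No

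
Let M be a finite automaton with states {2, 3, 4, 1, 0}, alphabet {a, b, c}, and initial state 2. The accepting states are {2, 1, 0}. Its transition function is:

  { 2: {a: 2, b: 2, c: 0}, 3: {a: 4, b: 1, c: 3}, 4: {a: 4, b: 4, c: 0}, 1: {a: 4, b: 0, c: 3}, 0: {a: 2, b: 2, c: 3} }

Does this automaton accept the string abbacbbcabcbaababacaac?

Trace: 2 -a-> 2 -b-> 2 -b-> 2 -a-> 2 -c-> 0 -b-> 2 -b-> 2 -c-> 0 -a-> 2 -b-> 2 -c-> 0 -b-> 2 -a-> 2 -a-> 2 -b-> 2 -a-> 2 -b-> 2 -a-> 2 -c-> 0 -a-> 2 -a-> 2 -c-> 0
End state 0 is accepting.

Yes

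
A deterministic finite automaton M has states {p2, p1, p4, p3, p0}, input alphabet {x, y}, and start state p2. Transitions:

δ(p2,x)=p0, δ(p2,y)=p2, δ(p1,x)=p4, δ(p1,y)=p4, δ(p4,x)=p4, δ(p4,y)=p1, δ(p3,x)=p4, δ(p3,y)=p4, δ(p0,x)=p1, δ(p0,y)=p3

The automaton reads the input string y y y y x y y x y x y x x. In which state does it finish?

p4

Trace: p2 -y-> p2 -y-> p2 -y-> p2 -y-> p2 -x-> p0 -y-> p3 -y-> p4 -x-> p4 -y-> p1 -x-> p4 -y-> p1 -x-> p4 -x-> p4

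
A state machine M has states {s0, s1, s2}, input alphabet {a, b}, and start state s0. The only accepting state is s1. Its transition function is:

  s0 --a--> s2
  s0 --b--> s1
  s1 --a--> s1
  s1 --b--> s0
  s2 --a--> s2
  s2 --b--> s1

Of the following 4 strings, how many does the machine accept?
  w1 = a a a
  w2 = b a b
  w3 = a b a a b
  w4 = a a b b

0

w1: Trace: s0 -a-> s2 -a-> s2 -a-> s2  → end s2, rejected
w2: Trace: s0 -b-> s1 -a-> s1 -b-> s0  → end s0, rejected
w3: Trace: s0 -a-> s2 -b-> s1 -a-> s1 -a-> s1 -b-> s0  → end s0, rejected
w4: Trace: s0 -a-> s2 -a-> s2 -b-> s1 -b-> s0  → end s0, rejected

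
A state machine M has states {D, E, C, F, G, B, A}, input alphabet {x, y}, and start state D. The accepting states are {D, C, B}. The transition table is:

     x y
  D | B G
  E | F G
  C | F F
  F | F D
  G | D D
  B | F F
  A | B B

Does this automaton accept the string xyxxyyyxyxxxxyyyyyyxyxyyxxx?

No

D → B → F → F → F → D → G → D → B → F → F → F → F → F → D → G → D → G → D → G → D → G → D → G → D → B → F → F
End state F is not accepting.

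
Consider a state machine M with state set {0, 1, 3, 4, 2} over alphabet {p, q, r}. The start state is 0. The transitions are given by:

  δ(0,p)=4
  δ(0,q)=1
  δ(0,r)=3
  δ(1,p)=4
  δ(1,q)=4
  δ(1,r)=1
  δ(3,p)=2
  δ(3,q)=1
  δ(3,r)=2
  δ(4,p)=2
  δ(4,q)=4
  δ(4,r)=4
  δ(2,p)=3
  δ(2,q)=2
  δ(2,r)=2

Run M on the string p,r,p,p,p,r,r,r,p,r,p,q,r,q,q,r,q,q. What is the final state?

Trace: 0 -p-> 4 -r-> 4 -p-> 2 -p-> 3 -p-> 2 -r-> 2 -r-> 2 -r-> 2 -p-> 3 -r-> 2 -p-> 3 -q-> 1 -r-> 1 -q-> 4 -q-> 4 -r-> 4 -q-> 4 -q-> 4

4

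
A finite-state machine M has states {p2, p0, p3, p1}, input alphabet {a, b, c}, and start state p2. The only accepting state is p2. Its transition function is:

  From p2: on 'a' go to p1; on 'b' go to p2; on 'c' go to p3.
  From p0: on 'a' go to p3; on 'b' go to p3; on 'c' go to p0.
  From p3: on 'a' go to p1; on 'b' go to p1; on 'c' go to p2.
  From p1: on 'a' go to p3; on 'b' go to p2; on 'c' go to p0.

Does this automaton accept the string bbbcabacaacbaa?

p2 → p2 → p2 → p2 → p3 → p1 → p2 → p1 → p0 → p3 → p1 → p0 → p3 → p1 → p3
End state p3 is not accepting.

No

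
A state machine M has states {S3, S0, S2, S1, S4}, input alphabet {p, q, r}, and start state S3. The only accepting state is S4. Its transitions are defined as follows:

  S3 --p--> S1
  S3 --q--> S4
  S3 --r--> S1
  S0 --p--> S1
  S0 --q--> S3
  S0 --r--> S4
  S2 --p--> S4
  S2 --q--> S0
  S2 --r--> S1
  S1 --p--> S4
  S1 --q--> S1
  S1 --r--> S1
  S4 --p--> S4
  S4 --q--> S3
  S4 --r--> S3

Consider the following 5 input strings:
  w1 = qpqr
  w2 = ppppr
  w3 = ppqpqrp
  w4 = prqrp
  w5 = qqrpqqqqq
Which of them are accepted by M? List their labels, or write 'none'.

w3, w4

w1: Trace: S3 -q-> S4 -p-> S4 -q-> S3 -r-> S1  → end S1, rejected
w2: Trace: S3 -p-> S1 -p-> S4 -p-> S4 -p-> S4 -r-> S3  → end S3, rejected
w3: Trace: S3 -p-> S1 -p-> S4 -q-> S3 -p-> S1 -q-> S1 -r-> S1 -p-> S4  → end S4, accepted
w4: Trace: S3 -p-> S1 -r-> S1 -q-> S1 -r-> S1 -p-> S4  → end S4, accepted
w5: Trace: S3 -q-> S4 -q-> S3 -r-> S1 -p-> S4 -q-> S3 -q-> S4 -q-> S3 -q-> S4 -q-> S3  → end S3, rejected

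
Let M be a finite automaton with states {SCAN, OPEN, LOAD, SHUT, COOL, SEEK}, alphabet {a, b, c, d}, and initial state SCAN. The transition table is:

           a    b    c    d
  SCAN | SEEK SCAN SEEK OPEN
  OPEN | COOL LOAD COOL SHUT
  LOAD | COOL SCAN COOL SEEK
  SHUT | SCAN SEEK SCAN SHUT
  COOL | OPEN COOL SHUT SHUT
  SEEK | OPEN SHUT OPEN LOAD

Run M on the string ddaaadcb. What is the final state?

start at SCAN
read 'd': SCAN → OPEN
read 'd': OPEN → SHUT
read 'a': SHUT → SCAN
read 'a': SCAN → SEEK
read 'a': SEEK → OPEN
read 'd': OPEN → SHUT
read 'c': SHUT → SCAN
read 'b': SCAN → SCAN

SCAN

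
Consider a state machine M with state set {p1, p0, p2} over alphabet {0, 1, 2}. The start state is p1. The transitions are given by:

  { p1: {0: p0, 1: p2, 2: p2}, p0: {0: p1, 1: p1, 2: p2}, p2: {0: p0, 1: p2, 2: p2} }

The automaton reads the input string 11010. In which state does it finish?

Trace: p1 -1-> p2 -1-> p2 -0-> p0 -1-> p1 -0-> p0

p0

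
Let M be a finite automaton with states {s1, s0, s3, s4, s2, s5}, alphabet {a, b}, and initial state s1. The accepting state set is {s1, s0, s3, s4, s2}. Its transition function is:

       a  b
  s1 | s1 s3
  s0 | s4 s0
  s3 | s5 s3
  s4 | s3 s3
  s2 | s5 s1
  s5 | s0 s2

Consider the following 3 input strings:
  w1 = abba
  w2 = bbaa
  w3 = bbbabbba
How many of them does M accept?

w1: Trace: s1 -a-> s1 -b-> s3 -b-> s3 -a-> s5  → end s5, rejected
w2: Trace: s1 -b-> s3 -b-> s3 -a-> s5 -a-> s0  → end s0, accepted
w3: Trace: s1 -b-> s3 -b-> s3 -b-> s3 -a-> s5 -b-> s2 -b-> s1 -b-> s3 -a-> s5  → end s5, rejected

1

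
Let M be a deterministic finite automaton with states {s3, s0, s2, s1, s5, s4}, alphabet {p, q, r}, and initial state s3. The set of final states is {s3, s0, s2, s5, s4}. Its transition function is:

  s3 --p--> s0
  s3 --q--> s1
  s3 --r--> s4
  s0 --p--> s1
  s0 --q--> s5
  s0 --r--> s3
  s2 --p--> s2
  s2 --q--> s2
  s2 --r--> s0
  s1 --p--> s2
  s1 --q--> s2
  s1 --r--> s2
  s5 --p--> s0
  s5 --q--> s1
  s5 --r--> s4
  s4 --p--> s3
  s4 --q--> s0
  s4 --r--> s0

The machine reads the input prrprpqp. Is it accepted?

start at s3
read 'p': s3 → s0
read 'r': s0 → s3
read 'r': s3 → s4
read 'p': s4 → s3
read 'r': s3 → s4
read 'p': s4 → s3
read 'q': s3 → s1
read 'p': s1 → s2
End state s2 is accepting.

Yes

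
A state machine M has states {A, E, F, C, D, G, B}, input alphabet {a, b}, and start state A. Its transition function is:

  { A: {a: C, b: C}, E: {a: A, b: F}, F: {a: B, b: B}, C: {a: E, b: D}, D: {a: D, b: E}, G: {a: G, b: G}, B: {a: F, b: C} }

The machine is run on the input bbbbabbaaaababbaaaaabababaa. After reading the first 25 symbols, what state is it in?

F

Trace: A -b-> C -b-> D -b-> E -b-> F -a-> B -b-> C -b-> D -a-> D -a-> D -a-> D -a-> D -b-> E -a-> A -b-> C -b-> D -a-> D -a-> D -a-> D -a-> D -a-> D -b-> E -a-> A -b-> C -a-> E -b-> F
After 25 symbols: F.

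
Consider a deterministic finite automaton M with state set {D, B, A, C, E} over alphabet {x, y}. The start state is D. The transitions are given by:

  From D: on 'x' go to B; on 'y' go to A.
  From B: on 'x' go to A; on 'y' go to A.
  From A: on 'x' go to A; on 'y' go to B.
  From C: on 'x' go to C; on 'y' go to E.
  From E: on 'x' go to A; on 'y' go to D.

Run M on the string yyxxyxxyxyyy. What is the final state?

start at D
read 'y': D → A
read 'y': A → B
read 'x': B → A
read 'x': A → A
read 'y': A → B
read 'x': B → A
read 'x': A → A
read 'y': A → B
read 'x': B → A
read 'y': A → B
read 'y': B → A
read 'y': A → B

B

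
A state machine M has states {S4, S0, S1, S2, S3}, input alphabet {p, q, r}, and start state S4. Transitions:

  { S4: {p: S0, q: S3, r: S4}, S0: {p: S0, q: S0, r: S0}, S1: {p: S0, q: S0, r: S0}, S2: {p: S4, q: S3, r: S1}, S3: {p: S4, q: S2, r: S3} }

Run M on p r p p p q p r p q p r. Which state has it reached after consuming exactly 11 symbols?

S0

Trace: S4 -p-> S0 -r-> S0 -p-> S0 -p-> S0 -p-> S0 -q-> S0 -p-> S0 -r-> S0 -p-> S0 -q-> S0 -p-> S0
After 11 symbols: S0.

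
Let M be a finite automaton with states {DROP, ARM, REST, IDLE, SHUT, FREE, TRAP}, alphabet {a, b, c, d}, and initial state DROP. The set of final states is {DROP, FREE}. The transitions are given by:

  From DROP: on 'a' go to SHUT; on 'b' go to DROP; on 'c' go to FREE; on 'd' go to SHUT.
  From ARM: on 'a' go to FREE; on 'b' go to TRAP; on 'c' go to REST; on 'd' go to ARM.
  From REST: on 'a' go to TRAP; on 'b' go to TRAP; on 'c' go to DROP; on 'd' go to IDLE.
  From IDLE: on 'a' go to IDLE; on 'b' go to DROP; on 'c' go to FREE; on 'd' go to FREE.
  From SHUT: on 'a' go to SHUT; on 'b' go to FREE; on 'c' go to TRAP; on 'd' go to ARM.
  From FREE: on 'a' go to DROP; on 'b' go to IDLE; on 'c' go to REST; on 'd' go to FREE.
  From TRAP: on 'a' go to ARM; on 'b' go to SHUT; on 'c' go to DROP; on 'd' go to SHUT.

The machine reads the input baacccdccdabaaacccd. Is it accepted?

Yes

Trace: DROP -b-> DROP -a-> SHUT -a-> SHUT -c-> TRAP -c-> DROP -c-> FREE -d-> FREE -c-> REST -c-> DROP -d-> SHUT -a-> SHUT -b-> FREE -a-> DROP -a-> SHUT -a-> SHUT -c-> TRAP -c-> DROP -c-> FREE -d-> FREE
End state FREE is accepting.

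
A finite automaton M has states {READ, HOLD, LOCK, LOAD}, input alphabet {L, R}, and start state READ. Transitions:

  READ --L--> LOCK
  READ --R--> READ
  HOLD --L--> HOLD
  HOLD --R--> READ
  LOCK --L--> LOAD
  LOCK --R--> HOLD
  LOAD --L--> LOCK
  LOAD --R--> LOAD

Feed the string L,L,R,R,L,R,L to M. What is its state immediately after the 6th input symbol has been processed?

HOLD

Trace: READ -L-> LOCK -L-> LOAD -R-> LOAD -R-> LOAD -L-> LOCK -R-> HOLD
After 6 symbols: HOLD.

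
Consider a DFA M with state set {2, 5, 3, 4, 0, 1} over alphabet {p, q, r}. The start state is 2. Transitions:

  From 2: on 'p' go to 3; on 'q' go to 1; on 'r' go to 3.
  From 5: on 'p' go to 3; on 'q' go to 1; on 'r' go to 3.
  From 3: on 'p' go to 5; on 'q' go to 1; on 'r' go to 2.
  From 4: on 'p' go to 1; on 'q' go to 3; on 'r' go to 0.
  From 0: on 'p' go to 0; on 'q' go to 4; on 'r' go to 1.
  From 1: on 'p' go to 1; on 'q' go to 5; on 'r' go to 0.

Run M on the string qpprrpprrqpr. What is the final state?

Trace: 2 -q-> 1 -p-> 1 -p-> 1 -r-> 0 -r-> 1 -p-> 1 -p-> 1 -r-> 0 -r-> 1 -q-> 5 -p-> 3 -r-> 2

2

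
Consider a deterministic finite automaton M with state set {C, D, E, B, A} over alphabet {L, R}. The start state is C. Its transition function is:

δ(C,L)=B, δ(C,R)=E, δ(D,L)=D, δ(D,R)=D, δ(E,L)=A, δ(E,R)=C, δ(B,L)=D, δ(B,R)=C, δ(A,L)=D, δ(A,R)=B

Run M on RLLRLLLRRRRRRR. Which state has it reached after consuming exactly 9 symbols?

Trace: C -R-> E -L-> A -L-> D -R-> D -L-> D -L-> D -L-> D -R-> D -R-> D
After 9 symbols: D.

D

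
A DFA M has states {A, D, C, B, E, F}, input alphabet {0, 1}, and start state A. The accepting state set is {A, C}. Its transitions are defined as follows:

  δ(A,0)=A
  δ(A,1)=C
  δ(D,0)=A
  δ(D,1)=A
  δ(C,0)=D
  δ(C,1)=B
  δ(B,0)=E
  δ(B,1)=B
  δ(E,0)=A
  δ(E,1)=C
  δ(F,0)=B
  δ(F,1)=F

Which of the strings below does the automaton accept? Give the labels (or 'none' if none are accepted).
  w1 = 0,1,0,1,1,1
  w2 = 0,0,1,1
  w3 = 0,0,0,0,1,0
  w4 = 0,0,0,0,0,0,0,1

w4

w1: A → A → C → D → A → C → B  → end B, rejected
w2: A → A → A → C → B  → end B, rejected
w3: A → A → A → A → A → C → D  → end D, rejected
w4: A → A → A → A → A → A → A → A → C  → end C, accepted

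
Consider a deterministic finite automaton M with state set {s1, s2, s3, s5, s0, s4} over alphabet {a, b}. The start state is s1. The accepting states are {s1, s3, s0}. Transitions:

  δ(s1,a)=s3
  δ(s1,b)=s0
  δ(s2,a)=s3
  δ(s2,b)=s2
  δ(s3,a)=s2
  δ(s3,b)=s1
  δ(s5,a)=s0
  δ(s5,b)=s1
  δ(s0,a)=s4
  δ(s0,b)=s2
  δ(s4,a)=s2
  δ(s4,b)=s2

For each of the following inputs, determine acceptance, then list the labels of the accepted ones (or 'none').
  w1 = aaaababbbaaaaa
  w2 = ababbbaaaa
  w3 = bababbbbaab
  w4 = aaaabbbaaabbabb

w1:
  start at s1
  read 'a': s1 → s3
  read 'a': s3 → s2
  read 'a': s2 → s3
  read 'a': s3 → s2
  read 'b': s2 → s2
  read 'a': s2 → s3
  read 'b': s3 → s1
  read 'b': s1 → s0
  read 'b': s0 → s2
  read 'a': s2 → s3
  read 'a': s3 → s2
  read 'a': s2 → s3
  read 'a': s3 → s2
  read 'a': s2 → s3
  end s3, accepted
w2:
  start at s1
  read 'a': s1 → s3
  read 'b': s3 → s1
  read 'a': s1 → s3
  read 'b': s3 → s1
  read 'b': s1 → s0
  read 'b': s0 → s2
  read 'a': s2 → s3
  read 'a': s3 → s2
  read 'a': s2 → s3
  read 'a': s3 → s2
  end s2, rejected
w3:
  start at s1
  read 'b': s1 → s0
  read 'a': s0 → s4
  read 'b': s4 → s2
  read 'a': s2 → s3
  read 'b': s3 → s1
  read 'b': s1 → s0
  read 'b': s0 → s2
  read 'b': s2 → s2
  read 'a': s2 → s3
  read 'a': s3 → s2
  read 'b': s2 → s2
  end s2, rejected
w4:
  start at s1
  read 'a': s1 → s3
  read 'a': s3 → s2
  read 'a': s2 → s3
  read 'a': s3 → s2
  read 'b': s2 → s2
  read 'b': s2 → s2
  read 'b': s2 → s2
  read 'a': s2 → s3
  read 'a': s3 → s2
  read 'a': s2 → s3
  read 'b': s3 → s1
  read 'b': s1 → s0
  read 'a': s0 → s4
  read 'b': s4 → s2
  read 'b': s2 → s2
  end s2, rejected

w1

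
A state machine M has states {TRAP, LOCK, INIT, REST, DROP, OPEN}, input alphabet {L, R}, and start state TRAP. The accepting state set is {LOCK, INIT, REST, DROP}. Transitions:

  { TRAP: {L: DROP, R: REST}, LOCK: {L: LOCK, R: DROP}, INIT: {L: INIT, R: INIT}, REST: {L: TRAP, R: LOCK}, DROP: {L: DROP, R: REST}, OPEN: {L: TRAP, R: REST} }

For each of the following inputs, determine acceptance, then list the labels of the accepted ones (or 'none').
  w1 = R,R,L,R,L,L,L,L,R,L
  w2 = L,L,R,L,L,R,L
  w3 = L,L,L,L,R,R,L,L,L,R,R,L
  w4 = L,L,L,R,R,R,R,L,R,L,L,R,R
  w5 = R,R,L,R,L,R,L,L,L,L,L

w4, w5

w1: TRAP → REST → LOCK → LOCK → DROP → DROP → DROP → DROP → DROP → REST → TRAP  → end TRAP, rejected
w2: TRAP → DROP → DROP → REST → TRAP → DROP → REST → TRAP  → end TRAP, rejected
w3: TRAP → DROP → DROP → DROP → DROP → REST → LOCK → LOCK → LOCK → LOCK → DROP → REST → TRAP  → end TRAP, rejected
w4: TRAP → DROP → DROP → DROP → REST → LOCK → DROP → REST → TRAP → REST → TRAP → DROP → REST → LOCK  → end LOCK, accepted
w5: TRAP → REST → LOCK → LOCK → DROP → DROP → REST → TRAP → DROP → DROP → DROP → DROP  → end DROP, accepted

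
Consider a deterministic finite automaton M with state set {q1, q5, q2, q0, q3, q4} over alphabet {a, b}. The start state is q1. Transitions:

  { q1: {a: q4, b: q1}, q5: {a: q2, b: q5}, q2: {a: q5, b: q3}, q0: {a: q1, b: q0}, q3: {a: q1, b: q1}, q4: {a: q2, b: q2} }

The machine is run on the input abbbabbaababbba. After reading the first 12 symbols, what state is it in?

q5

start at q1
read 'a': q1 → q4
read 'b': q4 → q2
read 'b': q2 → q3
read 'b': q3 → q1
read 'a': q1 → q4
read 'b': q4 → q2
read 'b': q2 → q3
read 'a': q3 → q1
read 'a': q1 → q4
read 'b': q4 → q2
read 'a': q2 → q5
read 'b': q5 → q5
After 12 symbols: q5.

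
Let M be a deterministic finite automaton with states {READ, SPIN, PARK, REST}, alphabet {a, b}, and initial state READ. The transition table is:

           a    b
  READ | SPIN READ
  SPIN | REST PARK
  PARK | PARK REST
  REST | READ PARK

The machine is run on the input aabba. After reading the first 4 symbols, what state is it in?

REST

start at READ
read 'a': READ → SPIN
read 'a': SPIN → REST
read 'b': REST → PARK
read 'b': PARK → REST
After 4 symbols: REST.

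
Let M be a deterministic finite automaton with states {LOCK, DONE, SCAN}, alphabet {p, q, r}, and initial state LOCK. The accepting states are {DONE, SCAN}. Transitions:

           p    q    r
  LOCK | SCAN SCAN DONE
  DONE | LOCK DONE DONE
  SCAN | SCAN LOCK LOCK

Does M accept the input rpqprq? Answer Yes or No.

Yes

LOCK → DONE → LOCK → SCAN → SCAN → LOCK → SCAN
End state SCAN is accepting.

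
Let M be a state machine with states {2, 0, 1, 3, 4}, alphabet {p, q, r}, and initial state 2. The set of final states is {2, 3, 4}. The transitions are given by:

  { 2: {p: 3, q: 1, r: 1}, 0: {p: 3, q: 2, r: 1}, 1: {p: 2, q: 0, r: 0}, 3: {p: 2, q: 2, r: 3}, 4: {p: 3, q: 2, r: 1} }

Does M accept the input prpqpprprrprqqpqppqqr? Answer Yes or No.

No

2 → 3 → 3 → 2 → 1 → 2 → 3 → 3 → 2 → 1 → 0 → 3 → 3 → 2 → 1 → 2 → 1 → 2 → 3 → 2 → 1 → 0
End state 0 is not accepting.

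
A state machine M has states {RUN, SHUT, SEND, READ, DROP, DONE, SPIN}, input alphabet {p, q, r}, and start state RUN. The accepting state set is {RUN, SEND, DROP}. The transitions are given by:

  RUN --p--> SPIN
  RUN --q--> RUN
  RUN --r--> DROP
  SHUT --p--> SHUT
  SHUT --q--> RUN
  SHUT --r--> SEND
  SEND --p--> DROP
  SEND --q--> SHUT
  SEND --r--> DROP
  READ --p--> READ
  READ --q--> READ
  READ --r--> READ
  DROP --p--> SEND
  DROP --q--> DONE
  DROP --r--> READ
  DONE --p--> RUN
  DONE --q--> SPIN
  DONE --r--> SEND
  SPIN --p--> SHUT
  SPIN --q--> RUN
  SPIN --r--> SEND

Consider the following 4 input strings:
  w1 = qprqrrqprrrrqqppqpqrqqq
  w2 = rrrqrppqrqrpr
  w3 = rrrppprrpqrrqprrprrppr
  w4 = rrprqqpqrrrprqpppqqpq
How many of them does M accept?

0

w1: RUN → RUN → SPIN → SEND → SHUT → SEND → DROP → DONE → RUN → DROP → READ → READ → READ → READ → READ → READ → READ → READ → READ → READ → READ → READ → READ → READ  → end READ, rejected
w2: RUN → DROP → READ → READ → READ → READ → READ → READ → READ → READ → READ → READ → READ → READ  → end READ, rejected
w3: RUN → DROP → READ → READ → READ → READ → READ → READ → READ → READ → READ → READ → READ → READ → READ → READ → READ → READ → READ → READ → READ → READ → READ  → end READ, rejected
w4: RUN → DROP → READ → READ → READ → READ → READ → READ → READ → READ → READ → READ → READ → READ → READ → READ → READ → READ → READ → READ → READ → READ  → end READ, rejected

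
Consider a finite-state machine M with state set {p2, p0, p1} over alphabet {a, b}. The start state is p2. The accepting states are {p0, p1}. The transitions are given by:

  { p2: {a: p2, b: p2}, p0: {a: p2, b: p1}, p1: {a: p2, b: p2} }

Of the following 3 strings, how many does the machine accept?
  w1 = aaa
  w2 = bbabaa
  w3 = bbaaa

0

w1: p2 → p2 → p2 → p2  → end p2, rejected
w2: p2 → p2 → p2 → p2 → p2 → p2 → p2  → end p2, rejected
w3: p2 → p2 → p2 → p2 → p2 → p2  → end p2, rejected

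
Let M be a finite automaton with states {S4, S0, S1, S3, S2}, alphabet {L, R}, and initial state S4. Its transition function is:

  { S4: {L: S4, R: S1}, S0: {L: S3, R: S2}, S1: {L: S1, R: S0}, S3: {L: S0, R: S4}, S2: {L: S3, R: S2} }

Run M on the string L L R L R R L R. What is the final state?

S4

S4 → S4 → S4 → S1 → S1 → S0 → S2 → S3 → S4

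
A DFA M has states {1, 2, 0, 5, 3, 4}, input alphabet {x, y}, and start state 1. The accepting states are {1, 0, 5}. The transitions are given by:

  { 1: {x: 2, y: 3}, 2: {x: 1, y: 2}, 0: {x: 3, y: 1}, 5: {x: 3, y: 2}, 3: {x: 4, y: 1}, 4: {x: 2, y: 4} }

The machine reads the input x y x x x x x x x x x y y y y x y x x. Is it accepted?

1 → 2 → 2 → 1 → 2 → 1 → 2 → 1 → 2 → 1 → 2 → 1 → 3 → 1 → 3 → 1 → 2 → 2 → 1 → 2
End state 2 is not accepting.

No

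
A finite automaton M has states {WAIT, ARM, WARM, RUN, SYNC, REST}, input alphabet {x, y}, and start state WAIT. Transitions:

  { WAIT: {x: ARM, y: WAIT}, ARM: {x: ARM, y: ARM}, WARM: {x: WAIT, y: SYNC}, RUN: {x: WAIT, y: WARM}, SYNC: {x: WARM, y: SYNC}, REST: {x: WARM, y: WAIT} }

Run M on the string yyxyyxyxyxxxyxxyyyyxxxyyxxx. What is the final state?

start at WAIT
read 'y': WAIT → WAIT
read 'y': WAIT → WAIT
read 'x': WAIT → ARM
read 'y': ARM → ARM
read 'y': ARM → ARM
read 'x': ARM → ARM
read 'y': ARM → ARM
read 'x': ARM → ARM
read 'y': ARM → ARM
read 'x': ARM → ARM
read 'x': ARM → ARM
read 'x': ARM → ARM
read 'y': ARM → ARM
read 'x': ARM → ARM
read 'x': ARM → ARM
read 'y': ARM → ARM
read 'y': ARM → ARM
read 'y': ARM → ARM
read 'y': ARM → ARM
read 'x': ARM → ARM
read 'x': ARM → ARM
read 'x': ARM → ARM
read 'y': ARM → ARM
read 'y': ARM → ARM
read 'x': ARM → ARM
read 'x': ARM → ARM
read 'x': ARM → ARM

ARM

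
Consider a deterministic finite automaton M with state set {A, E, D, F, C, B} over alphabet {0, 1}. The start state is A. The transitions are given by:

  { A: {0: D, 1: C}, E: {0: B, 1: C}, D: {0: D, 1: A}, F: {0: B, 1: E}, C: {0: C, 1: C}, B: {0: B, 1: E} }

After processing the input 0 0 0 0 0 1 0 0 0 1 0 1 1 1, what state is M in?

C

Trace: A -0-> D -0-> D -0-> D -0-> D -0-> D -1-> A -0-> D -0-> D -0-> D -1-> A -0-> D -1-> A -1-> C -1-> C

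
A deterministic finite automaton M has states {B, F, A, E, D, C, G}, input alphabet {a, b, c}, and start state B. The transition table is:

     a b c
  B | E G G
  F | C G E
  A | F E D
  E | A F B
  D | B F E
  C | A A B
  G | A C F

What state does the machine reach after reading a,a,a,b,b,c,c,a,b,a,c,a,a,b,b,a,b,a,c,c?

Trace: B -a-> E -a-> A -a-> F -b-> G -b-> C -c-> B -c-> G -a-> A -b-> E -a-> A -c-> D -a-> B -a-> E -b-> F -b-> G -a-> A -b-> E -a-> A -c-> D -c-> E

E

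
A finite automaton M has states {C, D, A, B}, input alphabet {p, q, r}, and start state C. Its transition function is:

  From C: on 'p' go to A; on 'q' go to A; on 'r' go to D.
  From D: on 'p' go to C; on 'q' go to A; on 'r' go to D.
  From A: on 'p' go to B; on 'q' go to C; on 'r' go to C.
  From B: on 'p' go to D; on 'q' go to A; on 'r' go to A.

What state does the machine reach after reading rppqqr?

start at C
read 'r': C → D
read 'p': D → C
read 'p': C → A
read 'q': A → C
read 'q': C → A
read 'r': A → C

C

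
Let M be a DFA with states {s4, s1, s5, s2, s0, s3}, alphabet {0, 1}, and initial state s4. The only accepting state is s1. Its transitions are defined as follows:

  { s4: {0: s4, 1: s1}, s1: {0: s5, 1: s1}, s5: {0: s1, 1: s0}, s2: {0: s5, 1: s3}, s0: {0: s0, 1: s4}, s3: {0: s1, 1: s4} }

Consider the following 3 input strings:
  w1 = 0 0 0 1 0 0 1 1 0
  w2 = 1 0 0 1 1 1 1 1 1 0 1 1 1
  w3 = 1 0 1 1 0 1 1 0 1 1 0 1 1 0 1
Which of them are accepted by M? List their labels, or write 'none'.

w2

w1: s4 → s4 → s4 → s4 → s1 → s5 → s1 → s1 → s1 → s5  → end s5, rejected
w2: s4 → s1 → s5 → s1 → s1 → s1 → s1 → s1 → s1 → s1 → s5 → s0 → s4 → s1  → end s1, accepted
w3: s4 → s1 → s5 → s0 → s4 → s4 → s1 → s1 → s5 → s0 → s4 → s4 → s1 → s1 → s5 → s0  → end s0, rejected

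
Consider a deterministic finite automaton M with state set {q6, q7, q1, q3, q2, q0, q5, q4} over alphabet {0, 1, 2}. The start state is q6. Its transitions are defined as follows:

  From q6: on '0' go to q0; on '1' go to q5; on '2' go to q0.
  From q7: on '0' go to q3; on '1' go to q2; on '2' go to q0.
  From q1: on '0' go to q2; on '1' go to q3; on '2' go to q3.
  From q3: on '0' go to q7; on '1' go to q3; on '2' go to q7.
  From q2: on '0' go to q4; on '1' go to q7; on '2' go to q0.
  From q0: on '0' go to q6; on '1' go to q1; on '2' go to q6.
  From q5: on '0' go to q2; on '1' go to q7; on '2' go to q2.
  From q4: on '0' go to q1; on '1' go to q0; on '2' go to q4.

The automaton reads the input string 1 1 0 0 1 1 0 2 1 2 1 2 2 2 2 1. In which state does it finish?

q5

start at q6
read '1': q6 → q5
read '1': q5 → q7
read '0': q7 → q3
read '0': q3 → q7
read '1': q7 → q2
read '1': q2 → q7
read '0': q7 → q3
read '2': q3 → q7
read '1': q7 → q2
read '2': q2 → q0
read '1': q0 → q1
read '2': q1 → q3
read '2': q3 → q7
read '2': q7 → q0
read '2': q0 → q6
read '1': q6 → q5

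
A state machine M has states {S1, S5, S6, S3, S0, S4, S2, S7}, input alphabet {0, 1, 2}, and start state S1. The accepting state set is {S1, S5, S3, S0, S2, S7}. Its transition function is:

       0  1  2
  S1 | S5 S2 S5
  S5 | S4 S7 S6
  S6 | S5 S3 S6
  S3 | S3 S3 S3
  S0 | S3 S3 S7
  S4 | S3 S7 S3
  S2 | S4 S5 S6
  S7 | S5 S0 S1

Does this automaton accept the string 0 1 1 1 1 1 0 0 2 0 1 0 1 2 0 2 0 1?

Trace: S1 -0-> S5 -1-> S7 -1-> S0 -1-> S3 -1-> S3 -1-> S3 -0-> S3 -0-> S3 -2-> S3 -0-> S3 -1-> S3 -0-> S3 -1-> S3 -2-> S3 -0-> S3 -2-> S3 -0-> S3 -1-> S3
End state S3 is accepting.

Yes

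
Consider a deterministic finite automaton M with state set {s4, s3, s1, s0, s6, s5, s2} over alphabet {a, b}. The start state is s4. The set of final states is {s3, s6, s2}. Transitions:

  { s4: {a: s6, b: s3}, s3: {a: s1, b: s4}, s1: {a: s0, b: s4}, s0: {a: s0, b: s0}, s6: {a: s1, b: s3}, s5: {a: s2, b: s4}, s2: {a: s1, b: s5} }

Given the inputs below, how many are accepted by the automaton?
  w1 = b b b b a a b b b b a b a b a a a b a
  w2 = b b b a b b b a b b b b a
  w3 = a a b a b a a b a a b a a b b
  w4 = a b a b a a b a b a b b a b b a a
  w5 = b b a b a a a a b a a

w1:
  start at s4
  read 'b': s4 → s3
  read 'b': s3 → s4
  read 'b': s4 → s3
  read 'b': s3 → s4
  read 'a': s4 → s6
  read 'a': s6 → s1
  read 'b': s1 → s4
  read 'b': s4 → s3
  read 'b': s3 → s4
  read 'b': s4 → s3
  read 'a': s3 → s1
  read 'b': s1 → s4
  read 'a': s4 → s6
  read 'b': s6 → s3
  read 'a': s3 → s1
  read 'a': s1 → s0
  read 'a': s0 → s0
  read 'b': s0 → s0
  read 'a': s0 → s0
  end s0, rejected
w2:
  start at s4
  read 'b': s4 → s3
  read 'b': s3 → s4
  read 'b': s4 → s3
  read 'a': s3 → s1
  read 'b': s1 → s4
  read 'b': s4 → s3
  read 'b': s3 → s4
  read 'a': s4 → s6
  read 'b': s6 → s3
  read 'b': s3 → s4
  read 'b': s4 → s3
  read 'b': s3 → s4
  read 'a': s4 → s6
  end s6, accepted
w3:
  start at s4
  read 'a': s4 → s6
  read 'a': s6 → s1
  read 'b': s1 → s4
  read 'a': s4 → s6
  read 'b': s6 → s3
  read 'a': s3 → s1
  read 'a': s1 → s0
  read 'b': s0 → s0
  read 'a': s0 → s0
  read 'a': s0 → s0
  read 'b': s0 → s0
  read 'a': s0 → s0
  read 'a': s0 → s0
  read 'b': s0 → s0
  read 'b': s0 → s0
  end s0, rejected
w4:
  start at s4
  read 'a': s4 → s6
  read 'b': s6 → s3
  read 'a': s3 → s1
  read 'b': s1 → s4
  read 'a': s4 → s6
  read 'a': s6 → s1
  read 'b': s1 → s4
  read 'a': s4 → s6
  read 'b': s6 → s3
  read 'a': s3 → s1
  read 'b': s1 → s4
  read 'b': s4 → s3
  read 'a': s3 → s1
  read 'b': s1 → s4
  read 'b': s4 → s3
  read 'a': s3 → s1
  read 'a': s1 → s0
  end s0, rejected
w5:
  start at s4
  read 'b': s4 → s3
  read 'b': s3 → s4
  read 'a': s4 → s6
  read 'b': s6 → s3
  read 'a': s3 → s1
  read 'a': s1 → s0
  read 'a': s0 → s0
  read 'a': s0 → s0
  read 'b': s0 → s0
  read 'a': s0 → s0
  read 'a': s0 → s0
  end s0, rejected

1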